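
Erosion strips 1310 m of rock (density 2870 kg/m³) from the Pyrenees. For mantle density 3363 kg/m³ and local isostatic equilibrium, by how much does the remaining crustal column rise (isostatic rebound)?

1120 m

Unloading: uplift u = e ρ_c/ρ_m = 1310 m × 2870/3363 = 1120 m.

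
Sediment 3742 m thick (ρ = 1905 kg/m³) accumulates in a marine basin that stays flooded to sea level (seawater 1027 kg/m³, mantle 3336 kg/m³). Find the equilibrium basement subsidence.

Submarine loading: the sediment displaces seawater, and the subsidence is in turn flooded, so s (ρ_m − ρ_w) = t (ρ_sed − ρ_w).
s = 3742 m × (1905 − 1027) / (3336 − 1027) = 1420 m.

1420 m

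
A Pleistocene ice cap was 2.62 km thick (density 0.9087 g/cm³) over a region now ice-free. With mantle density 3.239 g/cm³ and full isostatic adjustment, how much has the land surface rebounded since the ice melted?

Removing the load lets mantle flow back in; uplift u satisfies ρ_ice t = ρ_m u.
u = t ρ_ice/ρ_m = 2.62 km × 0.9087/3.239 = 0.735 km.

0.735 km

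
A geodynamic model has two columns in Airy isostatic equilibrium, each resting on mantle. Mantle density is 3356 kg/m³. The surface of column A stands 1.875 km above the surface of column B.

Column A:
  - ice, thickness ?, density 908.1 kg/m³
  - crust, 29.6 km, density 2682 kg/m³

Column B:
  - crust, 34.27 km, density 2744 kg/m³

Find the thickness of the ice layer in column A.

2.99 km

Take the compensation level at the base of the deeper column (depth z_c below the surface of column A) and equate Σ ρ_i t_i down to z_c; mantle fills any gap and the z_c terms cancel.
Column A: x×908.1 + 29.6×2682 + (z_c − 29.6 − x)×3356
Column B: 1.875×0 + 34.27×2744 + (z_c − 1.875 − 34.27)×3356
The z_c×3356 term appears on both sides and cancels. Collect the known terms of each column as K = Σ(ρt)_known − 3356 × (depth of known layers): K_A = 79387.2 − 3356×29.6 = −19950.4; K_B = 94036.88 − 3356×(1.875 + 34.27) = −27265.74.
Balance: K_A − x×(3356 − 908.1) = K_B, so x = (K_A − K_B)/(3356 − 908.1) = 7315.34/2447.9 = 2.99 km.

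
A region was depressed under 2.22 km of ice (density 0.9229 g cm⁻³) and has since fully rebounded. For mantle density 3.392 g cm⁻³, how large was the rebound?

0.604 km

Removing the load lets mantle flow back in; uplift u satisfies ρ_ice t = ρ_m u.
u = t ρ_ice/ρ_m = 2.22 km × 0.9229/3.392 = 0.604 km.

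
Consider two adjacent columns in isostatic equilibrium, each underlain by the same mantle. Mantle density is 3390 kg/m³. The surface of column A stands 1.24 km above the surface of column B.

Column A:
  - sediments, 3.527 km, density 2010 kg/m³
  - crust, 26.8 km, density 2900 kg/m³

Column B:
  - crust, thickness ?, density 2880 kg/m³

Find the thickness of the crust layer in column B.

Take the compensation level at the base of the deeper column (depth z_c below the surface of column A) and equate Σ ρ_i t_i down to z_c; mantle fills any gap and the z_c terms cancel.
Column A: 3.527×2010 + 26.8×2900 + (z_c − 30.327)×3390
Column B: 1.24×0 + x×2880 + (z_c − 1.24 − 0 − x)×3390
The z_c×3390 term appears on both sides and cancels. Collect the known terms of each column as K = Σ(ρt)_known − 3390 × (depth of known layers): K_A = 84809.27 − 3390×30.327 = −17999.26; K_B = 0 − 3390×(1.24 + 0) = −4203.6.
Balance: K_A = K_B − x×(3390 − 2880), so x = (K_B − K_A)/(3390 − 2880) = 13795.7/510 = 27.1 km.

27.1 km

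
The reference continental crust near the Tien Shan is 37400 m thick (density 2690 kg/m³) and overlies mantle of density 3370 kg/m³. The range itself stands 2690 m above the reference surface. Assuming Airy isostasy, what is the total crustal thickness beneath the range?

Root depth r = h ρ_c / (ρ_m − ρ_c) = 2690 m × 2690 / 680 = 10640 m.
Total thickness = T + h + r = 37400 m + 2690 m + 10640 m = 50700 m.

50700 m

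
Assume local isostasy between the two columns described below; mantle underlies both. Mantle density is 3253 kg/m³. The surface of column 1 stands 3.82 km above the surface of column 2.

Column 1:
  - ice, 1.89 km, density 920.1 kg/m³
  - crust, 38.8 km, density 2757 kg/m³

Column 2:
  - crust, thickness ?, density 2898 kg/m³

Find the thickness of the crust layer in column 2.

31.6 km

Take the compensation level at the base of the deeper column (depth z_c below the surface of column 1) and equate Σ ρ_i t_i down to z_c; mantle fills any gap and the z_c terms cancel.
Column 1: 1.89×920.1 + 38.8×2757 + (z_c − 40.69)×3253
Column 2: 3.82×0 + x×2898 + (z_c − 3.82 − 0 − x)×3253
The z_c×3253 term appears on both sides and cancels. Collect the known terms of each column as K = Σ(ρt)_known − 3253 × (depth of known layers): K_1 = 108710.589 − 3253×40.69 = −23653.981; K_2 = 0 − 3253×(3.82 + 0) = −12426.46.
Balance: K_1 = K_2 − x×(3253 − 2898), so x = (K_2 − K_1)/(3253 − 2898) = 11227.5/355 = 31.6 km.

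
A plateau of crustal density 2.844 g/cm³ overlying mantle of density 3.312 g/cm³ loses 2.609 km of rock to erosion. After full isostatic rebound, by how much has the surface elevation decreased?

Rebound u = e ρ_c/ρ_m = 2.609 km × 2.844/3.312 = 2.24 km.
Net surface drop = e − u = 2.609 km − 2.24 km = e (ρ_m − ρ_c)/ρ_m = 0.369 km.

0.369 km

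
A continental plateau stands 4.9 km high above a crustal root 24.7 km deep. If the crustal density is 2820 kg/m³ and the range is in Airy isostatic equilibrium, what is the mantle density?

Airy balance: ρ_c h = (ρ_m − ρ_c) r → ρ_m = ρ_c (1 + h/r).
ρ_m = 2820 × (1 + 4.9 km/24.7 km) = 3380 kg/m³.

3380 kg/m³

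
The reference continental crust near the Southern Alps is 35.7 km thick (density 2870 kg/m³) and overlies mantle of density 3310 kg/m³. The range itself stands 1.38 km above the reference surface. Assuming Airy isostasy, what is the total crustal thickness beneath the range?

Root depth r = h ρ_c / (ρ_m − ρ_c) = 1.38 km × 2870 / 440 = 9.001 km.
Total thickness = T + h + r = 35.7 km + 1.38 km + 9.001 km = 46.1 km.

46.1 km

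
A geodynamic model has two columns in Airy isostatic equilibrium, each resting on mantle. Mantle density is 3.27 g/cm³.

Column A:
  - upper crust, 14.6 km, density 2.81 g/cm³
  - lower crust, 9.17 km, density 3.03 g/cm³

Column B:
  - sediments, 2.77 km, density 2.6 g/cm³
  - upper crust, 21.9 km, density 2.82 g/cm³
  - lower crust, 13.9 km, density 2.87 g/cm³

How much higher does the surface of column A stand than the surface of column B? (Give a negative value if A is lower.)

−2.55 km

For any compensation level in the mantle, the mantle terms cancel and isostasy reduces to e = (Σt_A − Σt_B) − (Σ(ρt)_A − Σ(ρt)_B) / ρ_m.
Σt_A = 23.77 km; Σt_B = 38.57 km; Σ(ρt)_A = 68.8111; Σ(ρt)_B = 108.853 (in km·g/cm³).
e = (23.77 − 38.57) − (68.8111 − 108.853) / 3.27 = −2.55 km.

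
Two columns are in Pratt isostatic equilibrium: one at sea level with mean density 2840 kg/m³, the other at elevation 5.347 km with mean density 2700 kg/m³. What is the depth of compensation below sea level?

ρ_ref D = ρ (D + h) → D (ρ_ref − ρ) = ρ h.
D = ρ h/(ρ_ref − ρ) = 2700 × 5.347 km/(2840 − 2700) = 103 km.

103 km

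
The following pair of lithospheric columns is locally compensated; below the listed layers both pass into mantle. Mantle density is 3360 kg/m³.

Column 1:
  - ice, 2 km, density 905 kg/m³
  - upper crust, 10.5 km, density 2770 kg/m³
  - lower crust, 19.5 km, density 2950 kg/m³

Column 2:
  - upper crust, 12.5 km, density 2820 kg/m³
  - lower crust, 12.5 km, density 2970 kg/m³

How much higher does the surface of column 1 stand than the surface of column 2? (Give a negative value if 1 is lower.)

2.22 km

For any compensation level in the mantle, the mantle terms cancel and isostasy reduces to e = (Σt_1 − Σt_2) − (Σ(ρt)_1 − Σ(ρt)_2) / ρ_m.
Σt_1 = 32 km; Σt_2 = 25 km; Σ(ρt)_1 = 88420; Σ(ρt)_2 = 72375 (in km·kg/m³).
e = (32 − 25) − (88420 − 72375) / 3360 = 2.22 km.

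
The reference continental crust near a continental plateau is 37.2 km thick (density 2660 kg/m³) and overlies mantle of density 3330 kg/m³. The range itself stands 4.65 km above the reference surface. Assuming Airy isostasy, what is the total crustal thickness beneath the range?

Root depth r = h ρ_c / (ρ_m − ρ_c) = 4.65 km × 2660 / 670 = 18.46 km.
Total thickness = T + h + r = 37.2 km + 4.65 km + 18.46 km = 60.3 km.

60.3 km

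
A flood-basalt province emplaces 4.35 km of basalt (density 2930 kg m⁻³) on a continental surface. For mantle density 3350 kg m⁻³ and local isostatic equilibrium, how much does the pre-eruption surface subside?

Subaerial loading: s = t ρ_load / ρ_m.
s = 4.35 km × 2930/3350 = 3.8 km.

3.8 km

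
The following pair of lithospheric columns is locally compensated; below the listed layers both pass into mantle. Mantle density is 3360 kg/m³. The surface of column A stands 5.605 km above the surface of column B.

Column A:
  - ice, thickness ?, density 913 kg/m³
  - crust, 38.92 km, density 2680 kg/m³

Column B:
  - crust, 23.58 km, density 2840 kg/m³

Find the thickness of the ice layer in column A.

1.89 km

Take the compensation level at the base of the deeper column (depth z_c below the surface of column A) and equate Σ ρ_i t_i down to z_c; mantle fills any gap and the z_c terms cancel.
Column A: x×913 + 38.92×2680 + (z_c − 38.92 − x)×3360
Column B: 5.605×0 + 23.58×2840 + (z_c − 5.605 − 23.58)×3360
The z_c×3360 term appears on both sides and cancels. Collect the known terms of each column as K = Σ(ρt)_known − 3360 × (depth of known layers): K_A = 104305.6 − 3360×38.92 = −26465.6; K_B = 66967.2 − 3360×(5.605 + 23.58) = −31094.4.
Balance: K_A − x×(3360 − 913) = K_B, so x = (K_A − K_B)/(3360 − 913) = 4628.8/2447 = 1.89 km.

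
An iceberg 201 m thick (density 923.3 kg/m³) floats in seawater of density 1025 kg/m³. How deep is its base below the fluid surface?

181 m

Draft d = t ρ_obj/ρ_fluid = 201 m × 923.3/1025 = 181 m.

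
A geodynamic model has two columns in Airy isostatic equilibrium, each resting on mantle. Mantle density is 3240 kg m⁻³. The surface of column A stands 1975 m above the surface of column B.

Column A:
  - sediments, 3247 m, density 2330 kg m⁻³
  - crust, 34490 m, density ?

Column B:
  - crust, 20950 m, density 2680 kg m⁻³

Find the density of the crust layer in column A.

Take the compensation level at the base of the deeper column (depth z_c below the surface of column A) and equate Σ ρ_i t_i down to z_c; mantle fills any gap and the z_c terms cancel.
Column A: 3247×2330 + 34490×ρ + (z_c − 37737)×3240
Column B: 1975×0 + 20950×2680 + (z_c − 1975 − 20950)×3240
The z_c×3240 term appears on both sides and cancels. Collect the known terms of each column as K = Σ(ρt)_known − 3240 × (depth of known layers): K_A = 7565510 − 3240×37737 = −114702370; K_B = 56146000 − 3240×(1975 + 20950) = −18131000.
Balance: K_A + 34490×ρ = K_B, so ρ = (K_B − K_A)/34490 = 96571400/34490 = 2800 kg m⁻³.

2800 kg m⁻³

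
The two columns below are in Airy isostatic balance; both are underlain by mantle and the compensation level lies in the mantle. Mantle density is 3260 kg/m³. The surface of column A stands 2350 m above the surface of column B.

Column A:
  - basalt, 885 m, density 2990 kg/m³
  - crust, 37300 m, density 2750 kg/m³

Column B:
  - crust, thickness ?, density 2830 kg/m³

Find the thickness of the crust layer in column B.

27000 m

Take the compensation level at the base of the deeper column (depth z_c below the surface of column A) and equate Σ ρ_i t_i down to z_c; mantle fills any gap and the z_c terms cancel.
Column A: 885×2990 + 37300×2750 + (z_c − 38185)×3260
Column B: 2350×0 + x×2830 + (z_c − 2350 − 0 − x)×3260
The z_c×3260 term appears on both sides and cancels. Collect the known terms of each column as K = Σ(ρt)_known − 3260 × (depth of known layers): K_A = 105221150 − 3260×38185 = −19261950; K_B = 0 − 3260×(2350 + 0) = −7661000.
Balance: K_A = K_B − x×(3260 − 2830), so x = (K_B − K_A)/(3260 − 2830) = 11601000/430 = 27000 m.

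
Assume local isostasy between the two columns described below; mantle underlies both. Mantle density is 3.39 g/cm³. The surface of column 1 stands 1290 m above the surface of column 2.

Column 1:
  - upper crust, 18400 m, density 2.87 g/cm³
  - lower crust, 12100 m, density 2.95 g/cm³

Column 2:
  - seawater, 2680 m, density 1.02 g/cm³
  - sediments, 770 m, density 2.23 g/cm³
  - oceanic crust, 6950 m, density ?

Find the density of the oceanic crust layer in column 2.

Take the compensation level at the base of the deeper column (depth z_c below the surface of column 1) and equate Σ ρ_i t_i down to z_c; mantle fills any gap and the z_c terms cancel.
Column 1: 18400×2.87 + 12100×2.95 + (z_c − 30500)×3.39
Column 2: 1290×0 + 2680×1.02 + 770×2.23 + 6950×ρ + (z_c − 1290 − 10400)×3.39
The z_c×3.39 term appears on both sides and cancels. Collect the known terms of each column as K = Σ(ρt)_known − 3.39 × (depth of known layers): K_1 = 88503 − 3.39×30500 = −14892; K_2 = 4450.7 − 3.39×(1290 + 10400) = −35178.4.
Balance: K_1 = K_2 + 6950×ρ, so ρ = (K_1 − K_2)/6950 = 20286.4/6950 = 2.92 g/cm³.

2.92 g/cm³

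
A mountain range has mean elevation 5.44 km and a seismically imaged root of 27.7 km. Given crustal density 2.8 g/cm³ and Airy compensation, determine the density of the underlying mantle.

Airy balance: ρ_c h = (ρ_m − ρ_c) r → ρ_m = ρ_c (1 + h/r).
ρ_m = 2.8 × (1 + 5.44 km/27.7 km) = 3.35 g/cm³.

3.35 g/cm³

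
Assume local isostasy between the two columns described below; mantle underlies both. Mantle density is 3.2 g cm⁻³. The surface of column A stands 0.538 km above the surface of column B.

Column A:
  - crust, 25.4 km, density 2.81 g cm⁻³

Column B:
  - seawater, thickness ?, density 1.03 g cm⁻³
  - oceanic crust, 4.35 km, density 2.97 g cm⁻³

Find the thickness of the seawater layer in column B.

3.31 km

Take the compensation level at the base of the deeper column (depth z_c below the surface of column A) and equate Σ ρ_i t_i down to z_c; mantle fills any gap and the z_c terms cancel.
Column A: 25.4×2.81 + (z_c − 25.4)×3.2
Column B: 0.538×0 + x×1.03 + 4.35×2.97 + (z_c − 0.538 − 4.35 − x)×3.2
The z_c×3.2 term appears on both sides and cancels. Collect the known terms of each column as K = Σ(ρt)_known − 3.2 × (depth of known layers): K_A = 71.374 − 3.2×25.4 = −9.906; K_B = 12.9195 − 3.2×(0.538 + 4.35) = −2.7221.
Balance: K_A = K_B − x×(3.2 − 1.03), so x = (K_B − K_A)/(3.2 − 1.03) = 7.1839/2.17 = 3.31 km.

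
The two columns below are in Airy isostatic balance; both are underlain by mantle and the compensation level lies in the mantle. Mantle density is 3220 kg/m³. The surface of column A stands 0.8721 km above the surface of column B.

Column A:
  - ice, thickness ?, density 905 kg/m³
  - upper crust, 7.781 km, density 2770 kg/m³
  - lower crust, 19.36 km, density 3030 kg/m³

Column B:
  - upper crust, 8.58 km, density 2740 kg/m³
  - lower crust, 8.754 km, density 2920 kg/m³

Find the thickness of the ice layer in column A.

Take the compensation level at the base of the deeper column (depth z_c below the surface of column A) and equate Σ ρ_i t_i down to z_c; mantle fills any gap and the z_c terms cancel.
Column A: x×905 + 7.781×2770 + 19.36×3030 + (z_c − 27.141 − x)×3220
Column B: 0.8721×0 + 8.58×2740 + 8.754×2920 + (z_c − 0.8721 − 17.334)×3220
The z_c×3220 term appears on both sides and cancels. Collect the known terms of each column as K = Σ(ρt)_known − 3220 × (depth of known layers): K_A = 80214.17 − 3220×27.141 = −7179.85; K_B = 49070.88 − 3220×(0.8721 + 17.334) = −9552.762.
Balance: K_A − x×(3220 − 905) = K_B, so x = (K_A − K_B)/(3220 − 905) = 2372.91/2315 = 1.03 km.

1.03 km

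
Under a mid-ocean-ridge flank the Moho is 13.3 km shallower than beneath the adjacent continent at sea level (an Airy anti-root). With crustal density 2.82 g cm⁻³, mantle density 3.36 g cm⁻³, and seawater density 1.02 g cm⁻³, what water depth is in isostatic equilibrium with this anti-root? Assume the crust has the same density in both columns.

3.99 km

Replacing a thickness d of crust by seawater at the top must be balanced by replacing crust with mantle at the base: d (ρ_c − ρ_w) = a (ρ_m − ρ_c).
d = a (ρ_m − ρ_c)/(ρ_c − ρ_w) = 13.3 km × 0.54/1.8 = 3.99 km.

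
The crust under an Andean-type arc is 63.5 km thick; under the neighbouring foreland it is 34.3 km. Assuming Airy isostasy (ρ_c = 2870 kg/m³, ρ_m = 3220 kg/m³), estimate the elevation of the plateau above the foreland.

3.17 km

Excess crust Δ = 63.5 km − 34.3 km = 29.2 km, split between elevation h and root r with h + r = Δ.
Airy balance ρ_c h = (ρ_m − ρ_c) r gives r = h ρ_c/(ρ_m − ρ_c), so h (1 + ρ_c/(ρ_m − ρ_c)) = Δ, i.e. h = Δ (ρ_m − ρ_c)/ρ_m.
h = 29.2 km × 350/3220 = 3.17 km.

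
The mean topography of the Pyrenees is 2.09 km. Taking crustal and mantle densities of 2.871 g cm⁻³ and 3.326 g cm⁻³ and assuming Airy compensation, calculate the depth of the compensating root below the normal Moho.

By Archimedes' principle applied to the lithosphere: the weight of the topography is balanced by the buoyancy of the root, ρ_c h = (ρ_m − ρ_c) r.
r = h · ρ_c / (ρ_m − ρ_c) = 2.09 km × 2.871 / (3.326 − 2.871) = 13.2 km.

13.2 km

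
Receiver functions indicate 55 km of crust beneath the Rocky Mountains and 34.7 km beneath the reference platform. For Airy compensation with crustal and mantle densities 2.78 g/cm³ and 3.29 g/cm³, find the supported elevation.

Excess crust Δ = 55 km − 34.7 km = 20.3 km, split between elevation h and root r with h + r = Δ.
Airy balance ρ_c h = (ρ_m − ρ_c) r gives r = h ρ_c/(ρ_m − ρ_c), so h (1 + ρ_c/(ρ_m − ρ_c)) = Δ, i.e. h = Δ (ρ_m − ρ_c)/ρ_m.
h = 20.3 km × 0.51/3.29 = 3.15 km.

3.15 km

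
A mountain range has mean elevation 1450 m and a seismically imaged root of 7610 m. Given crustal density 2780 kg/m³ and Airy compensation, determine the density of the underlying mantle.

3310 kg/m³

Airy balance: ρ_c h = (ρ_m − ρ_c) r → ρ_m = ρ_c (1 + h/r).
ρ_m = 2780 × (1 + 1450 m/7610 m) = 3310 kg/m³.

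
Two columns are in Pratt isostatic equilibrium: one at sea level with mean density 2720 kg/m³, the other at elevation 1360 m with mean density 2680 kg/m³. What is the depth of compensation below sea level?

91100 m

ρ_ref D = ρ (D + h) → D (ρ_ref − ρ) = ρ h.
D = ρ h/(ρ_ref − ρ) = 2680 × 1360 m/(2720 − 2680) = 91100 m.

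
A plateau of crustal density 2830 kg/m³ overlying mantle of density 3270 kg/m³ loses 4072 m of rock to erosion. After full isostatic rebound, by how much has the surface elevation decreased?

Rebound u = e ρ_c/ρ_m = 4072 m × 2830/3270 = 3524 m.
Net surface drop = e − u = 4072 m − 3524 m = e (ρ_m − ρ_c)/ρ_m = 548 m.

548 m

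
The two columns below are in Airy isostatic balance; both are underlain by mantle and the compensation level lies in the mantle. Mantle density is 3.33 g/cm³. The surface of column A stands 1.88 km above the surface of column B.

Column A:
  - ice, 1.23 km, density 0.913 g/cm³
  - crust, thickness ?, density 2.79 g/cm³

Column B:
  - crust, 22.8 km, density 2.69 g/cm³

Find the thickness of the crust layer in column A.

Take the compensation level at the base of the deeper column (depth z_c below the surface of column A) and equate Σ ρ_i t_i down to z_c; mantle fills any gap and the z_c terms cancel.
Column A: 1.23×0.913 + x×2.79 + (z_c − 1.23 − x)×3.33
Column B: 1.88×0 + 22.8×2.69 + (z_c − 1.88 − 22.8)×3.33
The z_c×3.33 term appears on both sides and cancels. Collect the known terms of each column as K = Σ(ρt)_known − 3.33 × (depth of known layers): K_A = 1.12299 − 3.33×1.23 = −2.97291; K_B = 61.332 − 3.33×(1.88 + 22.8) = −20.8524.
Balance: K_A − x×(3.33 − 2.79) = K_B, so x = (K_A − K_B)/(3.33 − 2.79) = 17.8795/0.54 = 33.1 km.

33.1 km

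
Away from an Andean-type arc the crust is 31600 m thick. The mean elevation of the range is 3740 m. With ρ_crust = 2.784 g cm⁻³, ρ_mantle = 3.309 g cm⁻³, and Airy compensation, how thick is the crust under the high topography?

55200 m

Root depth r = h ρ_c / (ρ_m − ρ_c) = 3740 m × 2.784 / 0.525 = 19830 m.
Total thickness = T + h + r = 31600 m + 3740 m + 19830 m = 55200 m.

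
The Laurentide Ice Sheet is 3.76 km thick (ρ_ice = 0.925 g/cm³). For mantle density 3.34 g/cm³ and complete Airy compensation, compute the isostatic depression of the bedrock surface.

By Archimedes' principle applied to the lithosphere: the ice load ρ_ice t is balanced by mantle displaced below, ρ_m s.
s = t ρ_ice / ρ_m = 3.76 km × 0.925/3.34 = 1.04 km.

1.04 km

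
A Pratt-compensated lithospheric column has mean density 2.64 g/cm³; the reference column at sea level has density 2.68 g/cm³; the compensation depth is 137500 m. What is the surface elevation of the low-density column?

2080 m

ρ_ref D = ρ (D + h) → h = D (ρ_ref − ρ)/ρ.
h = 137500 m × (2.68 − 2.64)/2.64 = 2080 m.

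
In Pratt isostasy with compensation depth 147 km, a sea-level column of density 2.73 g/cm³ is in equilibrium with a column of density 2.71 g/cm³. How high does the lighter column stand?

ρ_ref D = ρ (D + h) → h = D (ρ_ref − ρ)/ρ.
h = 147 km × (2.73 − 2.71)/2.71 = 1.08 km.

1.08 km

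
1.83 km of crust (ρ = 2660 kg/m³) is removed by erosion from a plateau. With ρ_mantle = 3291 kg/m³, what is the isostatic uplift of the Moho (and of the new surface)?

1.48 km

Unloading: uplift u = e ρ_c/ρ_m = 1.83 km × 2660/3291 = 1.48 km.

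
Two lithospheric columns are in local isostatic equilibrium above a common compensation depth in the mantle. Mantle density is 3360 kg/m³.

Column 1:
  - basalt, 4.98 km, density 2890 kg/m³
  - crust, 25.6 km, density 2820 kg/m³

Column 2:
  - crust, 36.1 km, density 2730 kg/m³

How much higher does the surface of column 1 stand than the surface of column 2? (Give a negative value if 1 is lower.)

−1.96 km

For any compensation level in the mantle, the mantle terms cancel and isostasy reduces to e = (Σt_1 − Σt_2) − (Σ(ρt)_1 − Σ(ρt)_2) / ρ_m.
Σt_1 = 30.58 km; Σt_2 = 36.1 km; Σ(ρt)_1 = 86584.2; Σ(ρt)_2 = 98553 (in km·kg/m³).
e = (30.58 − 36.1) − (86584.2 − 98553) / 3360 = −1.96 km.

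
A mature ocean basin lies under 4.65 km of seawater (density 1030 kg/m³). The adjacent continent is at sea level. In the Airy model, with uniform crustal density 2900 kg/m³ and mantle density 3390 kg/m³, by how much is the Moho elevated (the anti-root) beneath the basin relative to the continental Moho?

Equating mass per unit area of the two columns: replacing crust with seawater at the top is compensated by replacing crust with mantle at the base: d (ρ_c − ρ_w) = a (ρ_m − ρ_c).
a = d (ρ_c − ρ_w)/(ρ_m − ρ_c) = 4.65 km × 1870/490 = 17.7 km.

17.7 km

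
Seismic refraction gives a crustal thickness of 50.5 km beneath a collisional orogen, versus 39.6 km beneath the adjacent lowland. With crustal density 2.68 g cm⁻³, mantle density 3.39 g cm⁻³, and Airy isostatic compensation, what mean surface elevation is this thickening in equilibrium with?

2.28 km

Excess crust Δ = 50.5 km − 39.6 km = 10.9 km, split between elevation h and root r with h + r = Δ.
Airy balance ρ_c h = (ρ_m − ρ_c) r gives r = h ρ_c/(ρ_m − ρ_c), so h (1 + ρ_c/(ρ_m − ρ_c)) = Δ, i.e. h = Δ (ρ_m − ρ_c)/ρ_m.
h = 10.9 km × 0.71/3.39 = 2.28 km.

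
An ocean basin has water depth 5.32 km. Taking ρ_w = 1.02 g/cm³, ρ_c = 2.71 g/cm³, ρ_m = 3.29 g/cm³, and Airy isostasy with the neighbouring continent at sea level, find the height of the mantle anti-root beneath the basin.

15.5 km

Balancing pressure at the compensation depth: replacing crust with seawater at the top is compensated by replacing crust with mantle at the base: d (ρ_c − ρ_w) = a (ρ_m − ρ_c).
a = d (ρ_c − ρ_w)/(ρ_m − ρ_c) = 5.32 km × 1.69/0.58 = 15.5 km.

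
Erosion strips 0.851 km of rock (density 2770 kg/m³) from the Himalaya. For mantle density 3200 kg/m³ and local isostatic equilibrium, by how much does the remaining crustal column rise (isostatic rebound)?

Unloading: uplift u = e ρ_c/ρ_m = 0.851 km × 2770/3200 = 0.737 km.

0.737 km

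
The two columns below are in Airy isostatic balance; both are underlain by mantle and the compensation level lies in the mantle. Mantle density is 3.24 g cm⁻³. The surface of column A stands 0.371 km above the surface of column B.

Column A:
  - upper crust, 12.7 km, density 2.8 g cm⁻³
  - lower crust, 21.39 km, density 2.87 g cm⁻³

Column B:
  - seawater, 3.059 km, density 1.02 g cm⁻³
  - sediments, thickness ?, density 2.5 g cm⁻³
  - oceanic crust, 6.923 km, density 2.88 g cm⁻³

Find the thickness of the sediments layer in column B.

4.08 km

Take the compensation level at the base of the deeper column (depth z_c below the surface of column A) and equate Σ ρ_i t_i down to z_c; mantle fills any gap and the z_c terms cancel.
Column A: 12.7×2.8 + 21.39×2.87 + (z_c − 34.09)×3.24
Column B: 0.371×0 + 3.059×1.02 + x×2.5 + 6.923×2.88 + (z_c − 0.371 − 9.982 − x)×3.24
The z_c×3.24 term appears on both sides and cancels. Collect the known terms of each column as K = Σ(ρt)_known − 3.24 × (depth of known layers): K_A = 96.9493 − 3.24×34.09 = −13.5023; K_B = 23.05842 − 3.24×(0.371 + 9.982) = −10.4853.
Balance: K_A = K_B − x×(3.24 − 2.5), so x = (K_B − K_A)/(3.24 − 2.5) = 3.017/0.74 = 4.08 km.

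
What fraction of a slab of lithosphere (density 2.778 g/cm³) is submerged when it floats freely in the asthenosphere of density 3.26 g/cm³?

0.852

Submerged fraction = ρ_obj/ρ_fluid = 2.778/3.26 = 0.852.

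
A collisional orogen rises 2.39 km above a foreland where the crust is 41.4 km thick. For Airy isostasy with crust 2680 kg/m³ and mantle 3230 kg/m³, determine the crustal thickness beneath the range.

55.4 km

Root depth r = h ρ_c / (ρ_m − ρ_c) = 2.39 km × 2680 / 550 = 11.65 km.
Total thickness = T + h + r = 41.4 km + 2.39 km + 11.65 km = 55.4 km.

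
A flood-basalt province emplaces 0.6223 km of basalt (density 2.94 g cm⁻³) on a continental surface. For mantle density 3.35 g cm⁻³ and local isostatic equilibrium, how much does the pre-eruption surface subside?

0.546 km

Subaerial loading: s = t ρ_load / ρ_m.
s = 0.6223 km × 2.94/3.35 = 0.546 km.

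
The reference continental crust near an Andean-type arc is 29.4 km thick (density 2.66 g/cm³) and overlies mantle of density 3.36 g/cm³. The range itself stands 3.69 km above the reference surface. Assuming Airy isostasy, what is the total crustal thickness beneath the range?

47.1 km

Root depth r = h ρ_c / (ρ_m − ρ_c) = 3.69 km × 2.66 / 0.7 = 14.02 km.
Total thickness = T + h + r = 29.4 km + 3.69 km + 14.02 km = 47.1 km.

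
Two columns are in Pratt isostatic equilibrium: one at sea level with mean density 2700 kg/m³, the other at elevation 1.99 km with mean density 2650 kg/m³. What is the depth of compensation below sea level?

ρ_ref D = ρ (D + h) → D (ρ_ref − ρ) = ρ h.
D = ρ h/(ρ_ref − ρ) = 2650 × 1.99 km/(2700 − 2650) = 105 km.

105 km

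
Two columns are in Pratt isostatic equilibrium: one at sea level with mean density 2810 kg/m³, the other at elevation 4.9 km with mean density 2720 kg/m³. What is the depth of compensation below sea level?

148 km

ρ_ref D = ρ (D + h) → D (ρ_ref − ρ) = ρ h.
D = ρ h/(ρ_ref − ρ) = 2720 × 4.9 km/(2810 − 2720) = 148 km.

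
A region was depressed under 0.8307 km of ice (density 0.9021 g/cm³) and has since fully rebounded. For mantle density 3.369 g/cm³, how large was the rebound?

0.222 km

Removing the load lets mantle flow back in; uplift u satisfies ρ_ice t = ρ_m u.
u = t ρ_ice/ρ_m = 0.8307 km × 0.9021/3.369 = 0.222 km.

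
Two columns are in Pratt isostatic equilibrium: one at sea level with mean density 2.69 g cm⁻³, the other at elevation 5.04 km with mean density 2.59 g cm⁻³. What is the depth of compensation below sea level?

131 km

ρ_ref D = ρ (D + h) → D (ρ_ref − ρ) = ρ h.
D = ρ h/(ρ_ref − ρ) = 2.59 × 5.04 km/(2.69 − 2.59) = 131 km.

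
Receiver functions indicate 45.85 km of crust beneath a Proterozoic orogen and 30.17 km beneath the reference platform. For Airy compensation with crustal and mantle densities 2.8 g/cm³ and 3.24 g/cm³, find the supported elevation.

Excess crust Δ = 45.85 km − 30.17 km = 15.68 km, split between elevation h and root r with h + r = Δ.
Airy balance ρ_c h = (ρ_m − ρ_c) r gives r = h ρ_c/(ρ_m − ρ_c), so h (1 + ρ_c/(ρ_m − ρ_c)) = Δ, i.e. h = Δ (ρ_m − ρ_c)/ρ_m.
h = 15.68 km × 0.44/3.24 = 2.13 km.

2.13 km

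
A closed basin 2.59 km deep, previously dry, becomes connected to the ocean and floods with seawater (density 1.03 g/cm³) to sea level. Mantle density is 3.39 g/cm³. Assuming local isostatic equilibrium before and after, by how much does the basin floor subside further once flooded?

After flooding the water column is d + s deep. Its weight must equal the weight of mantle displaced by the extra subsidence s: (d + s) ρ_w = s ρ_m.
s = d ρ_w / (ρ_m − ρ_w) = 2.59 km × 1.03/(3.39 − 1.03) = 1.13 km.

1.13 km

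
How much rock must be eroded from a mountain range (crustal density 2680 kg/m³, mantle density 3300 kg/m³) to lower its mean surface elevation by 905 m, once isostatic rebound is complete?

Net drop Δ = e − u = e − e ρ_c/ρ_m = e (ρ_m − ρ_c)/ρ_m.
e = Δ ρ_m/(ρ_m − ρ_c) = 905 m × 3300/620 = 4820 m.

4820 m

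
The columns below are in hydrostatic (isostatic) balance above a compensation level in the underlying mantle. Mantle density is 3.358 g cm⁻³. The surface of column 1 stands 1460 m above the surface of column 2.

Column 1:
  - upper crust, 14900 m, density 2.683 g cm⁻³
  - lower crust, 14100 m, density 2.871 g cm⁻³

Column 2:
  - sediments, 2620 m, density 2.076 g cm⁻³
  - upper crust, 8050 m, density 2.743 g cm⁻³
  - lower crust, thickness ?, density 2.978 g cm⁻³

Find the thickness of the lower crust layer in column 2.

Take the compensation level at the base of the deeper column (depth z_c below the surface of column 1) and equate Σ ρ_i t_i down to z_c; mantle fills any gap and the z_c terms cancel.
Column 1: 14900×2.683 + 14100×2.871 + (z_c − 29000)×3.358
Column 2: 1460×0 + 2620×2.076 + 8050×2.743 + x×2.978 + (z_c − 1460 − 10670 − x)×3.358
The z_c×3.358 term appears on both sides and cancels. Collect the known terms of each column as K = Σ(ρt)_known − 3.358 × (depth of known layers): K_1 = 80457.8 − 3.358×29000 = −16924.2; K_2 = 27520.27 − 3.358×(1460 + 10670) = −13212.27.
Balance: K_1 = K_2 − x×(3.358 − 2.978), so x = (K_2 − K_1)/(3.358 − 2.978) = 3711.93/0.38 = 9770 m.

9770 m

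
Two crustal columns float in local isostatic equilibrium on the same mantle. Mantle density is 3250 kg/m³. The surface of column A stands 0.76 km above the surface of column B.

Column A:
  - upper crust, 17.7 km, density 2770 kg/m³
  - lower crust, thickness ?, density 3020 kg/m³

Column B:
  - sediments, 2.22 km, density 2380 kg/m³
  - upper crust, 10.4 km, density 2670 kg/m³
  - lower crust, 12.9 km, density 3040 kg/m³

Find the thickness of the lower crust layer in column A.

Take the compensation level at the base of the deeper column (depth z_c below the surface of column A) and equate Σ ρ_i t_i down to z_c; mantle fills any gap and the z_c terms cancel.
Column A: 17.7×2770 + x×3020 + (z_c − 17.7 − x)×3250
Column B: 0.76×0 + 2.22×2380 + 10.4×2670 + 12.9×3040 + (z_c − 0.76 − 25.52)×3250
The z_c×3250 term appears on both sides and cancels. Collect the known terms of each column as K = Σ(ρt)_known − 3250 × (depth of known layers): K_A = 49029 − 3250×17.7 = −8496; K_B = 72267.6 − 3250×(0.76 + 25.52) = −13142.4.
Balance: K_A − x×(3250 − 3020) = K_B, so x = (K_A − K_B)/(3250 − 3020) = 4646.4/230 = 20.2 km.

20.2 km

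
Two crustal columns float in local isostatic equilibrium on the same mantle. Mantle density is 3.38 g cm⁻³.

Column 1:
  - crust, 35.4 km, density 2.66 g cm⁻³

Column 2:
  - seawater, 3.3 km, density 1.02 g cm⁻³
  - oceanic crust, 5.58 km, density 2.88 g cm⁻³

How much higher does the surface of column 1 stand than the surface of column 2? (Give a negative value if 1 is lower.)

4.41 km

For any compensation level in the mantle, the mantle terms cancel and isostasy reduces to e = (Σt_1 − Σt_2) − (Σ(ρt)_1 − Σ(ρt)_2) / ρ_m.
Σt_1 = 35.4 km; Σt_2 = 8.88 km; Σ(ρt)_1 = 94.164; Σ(ρt)_2 = 19.4364 (in km·g cm⁻³).
e = (35.4 − 8.88) − (94.164 − 19.4364) / 3.38 = 4.41 km.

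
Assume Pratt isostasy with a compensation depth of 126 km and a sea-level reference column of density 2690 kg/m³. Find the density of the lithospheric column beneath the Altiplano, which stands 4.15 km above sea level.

Pratt balance: ρ_ref D = ρ (D + h).
ρ = ρ_ref D/(D + h) = 2690 × 126 km/(126 km + 4.15 km) = 2600 kg/m³.

2600 kg/m³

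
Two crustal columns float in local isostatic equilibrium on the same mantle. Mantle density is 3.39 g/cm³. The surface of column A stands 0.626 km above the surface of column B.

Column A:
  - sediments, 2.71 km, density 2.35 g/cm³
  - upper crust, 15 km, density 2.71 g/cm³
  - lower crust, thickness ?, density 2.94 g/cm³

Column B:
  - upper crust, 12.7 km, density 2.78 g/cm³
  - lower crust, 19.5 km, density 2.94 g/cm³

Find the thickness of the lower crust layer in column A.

12.5 km

Take the compensation level at the base of the deeper column (depth z_c below the surface of column A) and equate Σ ρ_i t_i down to z_c; mantle fills any gap and the z_c terms cancel.
Column A: 2.71×2.35 + 15×2.71 + x×2.94 + (z_c − 17.71 − x)×3.39
Column B: 0.626×0 + 12.7×2.78 + 19.5×2.94 + (z_c − 0.626 − 32.2)×3.39
The z_c×3.39 term appears on both sides and cancels. Collect the known terms of each column as K = Σ(ρt)_known − 3.39 × (depth of known layers): K_A = 47.0185 − 3.39×17.71 = −13.0184; K_B = 92.636 − 3.39×(0.626 + 32.2) = −18.64414.
Balance: K_A − x×(3.39 − 2.94) = K_B, so x = (K_A − K_B)/(3.39 − 2.94) = 5.62574/0.45 = 12.5 km.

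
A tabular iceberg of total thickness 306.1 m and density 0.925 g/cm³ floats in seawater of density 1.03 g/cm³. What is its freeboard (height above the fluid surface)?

Floating equilibrium: submerged depth d = t ρ_obj/ρ_fluid = 306.1 m × 0.925/1.03 = 274.9 m.
Freeboard = t − d = 306.1 m − 274.9 m = 31.2 m.

31.2 m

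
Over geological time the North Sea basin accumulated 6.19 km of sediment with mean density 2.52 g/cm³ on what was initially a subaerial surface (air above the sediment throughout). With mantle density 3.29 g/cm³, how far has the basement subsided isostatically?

Subaerial load: s = t ρ_sed / ρ_m = 6.19 km × 2.52/3.29 = 4.74 km.

4.74 km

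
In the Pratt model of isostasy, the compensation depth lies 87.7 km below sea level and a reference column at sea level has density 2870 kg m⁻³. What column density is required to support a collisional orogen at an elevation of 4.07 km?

2740 kg m⁻³

Pratt balance: ρ_ref D = ρ (D + h).
ρ = ρ_ref D/(D + h) = 2870 × 87.7 km/(87.7 km + 4.07 km) = 2740 kg m⁻³.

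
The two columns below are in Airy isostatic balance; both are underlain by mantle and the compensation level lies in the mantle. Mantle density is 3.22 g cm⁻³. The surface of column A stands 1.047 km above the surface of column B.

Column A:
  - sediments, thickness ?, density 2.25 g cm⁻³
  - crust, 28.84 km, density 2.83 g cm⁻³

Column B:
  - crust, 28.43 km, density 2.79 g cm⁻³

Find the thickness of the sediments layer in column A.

4.48 km

Take the compensation level at the base of the deeper column (depth z_c below the surface of column A) and equate Σ ρ_i t_i down to z_c; mantle fills any gap and the z_c terms cancel.
Column A: x×2.25 + 28.84×2.83 + (z_c − 28.84 − x)×3.22
Column B: 1.047×0 + 28.43×2.79 + (z_c − 1.047 − 28.43)×3.22
The z_c×3.22 term appears on both sides and cancels. Collect the known terms of each column as K = Σ(ρt)_known − 3.22 × (depth of known layers): K_A = 81.6172 − 3.22×28.84 = −11.2476; K_B = 79.3197 − 3.22×(1.047 + 28.43) = −15.59624.
Balance: K_A − x×(3.22 − 2.25) = K_B, so x = (K_A − K_B)/(3.22 − 2.25) = 4.34864/0.97 = 4.48 km.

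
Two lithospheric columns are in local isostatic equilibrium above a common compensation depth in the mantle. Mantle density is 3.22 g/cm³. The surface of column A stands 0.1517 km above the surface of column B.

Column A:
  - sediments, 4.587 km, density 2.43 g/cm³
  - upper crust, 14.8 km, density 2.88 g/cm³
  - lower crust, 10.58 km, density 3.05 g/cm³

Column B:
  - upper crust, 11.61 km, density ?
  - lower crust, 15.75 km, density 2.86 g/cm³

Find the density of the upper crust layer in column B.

2.85 g/cm³

Take the compensation level at the base of the deeper column (depth z_c below the surface of column A) and equate Σ ρ_i t_i down to z_c; mantle fills any gap and the z_c terms cancel.
Column A: 4.587×2.43 + 14.8×2.88 + 10.58×3.05 + (z_c − 29.967)×3.22
Column B: 0.1517×0 + 11.61×ρ + 15.75×2.86 + (z_c − 0.1517 − 27.36)×3.22
The z_c×3.22 term appears on both sides and cancels. Collect the known terms of each column as K = Σ(ρt)_known − 3.22 × (depth of known layers): K_A = 86.03941 − 3.22×29.967 = −10.45433; K_B = 45.045 − 3.22×(0.1517 + 27.36) = −43.542674.
Balance: K_A = K_B + 11.61×ρ, so ρ = (K_A − K_B)/11.61 = 33.0883/11.61 = 2.85 g/cm³.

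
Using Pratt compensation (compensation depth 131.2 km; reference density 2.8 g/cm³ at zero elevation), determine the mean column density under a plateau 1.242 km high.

2.77 g/cm³

Pratt balance: ρ_ref D = ρ (D + h).
ρ = ρ_ref D/(D + h) = 2.8 × 131.2 km/(131.2 km + 1.242 km) = 2.77 g/cm³.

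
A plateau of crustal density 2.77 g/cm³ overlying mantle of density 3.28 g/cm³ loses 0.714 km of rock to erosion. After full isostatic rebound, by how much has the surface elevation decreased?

0.111 km

Rebound u = e ρ_c/ρ_m = 0.714 km × 2.77/3.28 = 0.603 km.
Net surface drop = e − u = 0.714 km − 0.603 km = e (ρ_m − ρ_c)/ρ_m = 0.111 km.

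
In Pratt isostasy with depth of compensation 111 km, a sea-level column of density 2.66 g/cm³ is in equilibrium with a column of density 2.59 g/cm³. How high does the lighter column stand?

3 km

ρ_ref D = ρ (D + h) → h = D (ρ_ref − ρ)/ρ.
h = 111 km × (2.66 − 2.59)/2.59 = 3 km.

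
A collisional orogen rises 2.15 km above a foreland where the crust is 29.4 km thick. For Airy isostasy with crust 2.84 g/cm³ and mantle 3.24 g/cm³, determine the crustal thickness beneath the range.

Root depth r = h ρ_c / (ρ_m − ρ_c) = 2.15 km × 2.84 / 0.4 = 15.27 km.
Total thickness = T + h + r = 29.4 km + 2.15 km + 15.27 km = 46.8 km.

46.8 km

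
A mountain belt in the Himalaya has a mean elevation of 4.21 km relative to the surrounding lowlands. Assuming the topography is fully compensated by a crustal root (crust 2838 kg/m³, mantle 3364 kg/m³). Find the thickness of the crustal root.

22.7 km

In Airy isostatic equilibrium: the weight of the topography is balanced by the buoyancy of the root, ρ_c h = (ρ_m − ρ_c) r.
r = h · ρ_c / (ρ_m − ρ_c) = 4.21 km × 2838 / (3364 − 2838) = 22.7 km.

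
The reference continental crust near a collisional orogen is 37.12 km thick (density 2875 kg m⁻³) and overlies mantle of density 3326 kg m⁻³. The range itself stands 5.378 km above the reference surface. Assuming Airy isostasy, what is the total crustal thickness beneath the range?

76.8 km

Root depth r = h ρ_c / (ρ_m − ρ_c) = 5.378 km × 2875 / 451 = 34.28 km.
Total thickness = T + h + r = 37.12 km + 5.378 km + 34.28 km = 76.8 km.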